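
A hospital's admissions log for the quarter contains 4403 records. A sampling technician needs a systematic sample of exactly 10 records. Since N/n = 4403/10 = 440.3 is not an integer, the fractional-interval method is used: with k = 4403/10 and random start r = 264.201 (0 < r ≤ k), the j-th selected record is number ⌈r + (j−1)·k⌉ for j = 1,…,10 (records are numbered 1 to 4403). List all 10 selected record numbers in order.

265, 705, 1145, 1586, 2026, 2466, 2907, 3347, 3787, 4227

j=1: r + 0k = 264.201 → ⌈·⌉ = 265
j=2: r + 1k = 704.501 → ⌈·⌉ = 705
j=3: r + 2k = 1144.801 → ⌈·⌉ = 1145
j=4: r + 3k = 1585.101 → ⌈·⌉ = 1586
j=5: r + 4k = 2025.401 → ⌈·⌉ = 2026
j=6: r + 5k = 2465.701 → ⌈·⌉ = 2466
j=7: r + 6k = 2906.001 → ⌈·⌉ = 2907
j=8: r + 7k = 3346.301 → ⌈·⌉ = 3347
j=9: r + 8k = 3786.601 → ⌈·⌉ = 3787
j=10: r + 9k = 4226.901 → ⌈·⌉ = 4227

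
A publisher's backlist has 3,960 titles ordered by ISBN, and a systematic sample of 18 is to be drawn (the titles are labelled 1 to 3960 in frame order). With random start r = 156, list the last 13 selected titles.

k = N/n = 3960/18 = 220
6th selection = 156 + 5×220 = 1256
7th: 1256 + 220 = 1476
8th: 1476 + 220 = 1696
9th: 1696 + 220 = 1916
10th: 1916 + 220 = 2136
11th: 2136 + 220 = 2356
12th: 2356 + 220 = 2576
13th: 2576 + 220 = 2796
14th: 2796 + 220 = 3016
15th: 3016 + 220 = 3236
16th: 3236 + 220 = 3456
17th: 3456 + 220 = 3676
18th: 3676 + 220 = 3896

1256, 1476, 1696, 1916, 2136, 2356, 2576, 2796, 3016, 3236, 3456, 3676, 3896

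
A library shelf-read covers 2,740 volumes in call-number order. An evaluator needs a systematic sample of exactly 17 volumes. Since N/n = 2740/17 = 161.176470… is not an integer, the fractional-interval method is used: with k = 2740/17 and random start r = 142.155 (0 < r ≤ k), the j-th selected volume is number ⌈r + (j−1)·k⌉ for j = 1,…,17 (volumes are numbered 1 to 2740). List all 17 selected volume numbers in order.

143, 304, 465, 626, 787, 949, 1110, 1271, 1432, 1593, 1754, 1916, 2077, 2238, 2399, 2560, 2721

j=1: r + 0k = 142.155 → ⌈·⌉ = 143
j=2: r + 1k = 303.331470… → ⌈·⌉ = 304
j=3: r + 2k = 464.507941… → ⌈·⌉ = 465
j=4: r + 3k = 625.684411… → ⌈·⌉ = 626
j=5: r + 4k = 786.860882… → ⌈·⌉ = 787
j=6: r + 5k = 948.037352… → ⌈·⌉ = 949
j=7: r + 6k = 1109.213823… → ⌈·⌉ = 1110
j=8: r + 7k = 1270.390294… → ⌈·⌉ = 1271
j=9: r + 8k = 1431.566764… → ⌈·⌉ = 1432
j=10: r + 9k = 1592.743235… → ⌈·⌉ = 1593
j=11: r + 10k = 1753.919705… → ⌈·⌉ = 1754
j=12: r + 11k = 1915.096176… → ⌈·⌉ = 1916
j=13: r + 12k = 2076.272647… → ⌈·⌉ = 2077
j=14: r + 13k = 2237.449117… → ⌈·⌉ = 2238
j=15: r + 14k = 2398.625588… → ⌈·⌉ = 2399
j=16: r + 15k = 2559.802058… → ⌈·⌉ = 2560
j=17: r + 16k = 2720.978529… → ⌈·⌉ = 2721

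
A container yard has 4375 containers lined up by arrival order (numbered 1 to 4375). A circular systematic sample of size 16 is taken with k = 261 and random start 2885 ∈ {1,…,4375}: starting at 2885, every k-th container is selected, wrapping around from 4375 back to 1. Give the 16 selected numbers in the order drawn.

Selection 1: 2885
Selection 2: 2885 + 261 = 3146
Selection 3: 3146 + 261 = 3407
Selection 4: 3407 + 261 = 3668
Selection 5: 3668 + 261 = 3929
Selection 6: 3929 + 261 = 4190
Selection 7: 4190 + 261 = 4451 → 4451 − 4375 = 76
Selection 8: 76 + 261 = 337
Selection 9: 337 + 261 = 598
Selection 10: 598 + 261 = 859
Selection 11: 859 + 261 = 1120
Selection 12: 1120 + 261 = 1381
Selection 13: 1381 + 261 = 1642
Selection 14: 1642 + 261 = 1903
Selection 15: 1903 + 261 = 2164
Selection 16: 2164 + 261 = 2425

2885, 3146, 3407, 3668, 3929, 4190, 76, 337, 598, 859, 1120, 1381, 1642, 1903, 2164, 2425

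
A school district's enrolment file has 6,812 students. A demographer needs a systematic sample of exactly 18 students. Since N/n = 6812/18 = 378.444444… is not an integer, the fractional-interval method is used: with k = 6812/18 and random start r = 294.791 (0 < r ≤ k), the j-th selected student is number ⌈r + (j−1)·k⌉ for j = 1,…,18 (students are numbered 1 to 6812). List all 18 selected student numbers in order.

j=1: r + 0k = 294.791 → ⌈·⌉ = 295
j=2: r + 1k = 673.235444… → ⌈·⌉ = 674
j=3: r + 2k = 1051.679888… → ⌈·⌉ = 1052
j=4: r + 3k = 1430.124333… → ⌈·⌉ = 1431
j=5: r + 4k = 1808.568777… → ⌈·⌉ = 1809
j=6: r + 5k = 2187.013222… → ⌈·⌉ = 2188
j=7: r + 6k = 2565.457666… → ⌈·⌉ = 2566
j=8: r + 7k = 2943.902111… → ⌈·⌉ = 2944
j=9: r + 8k = 3322.346555… → ⌈·⌉ = 3323
j=10: r + 9k = 3700.791 → ⌈·⌉ = 3701
j=11: r + 10k = 4079.235444… → ⌈·⌉ = 4080
j=12: r + 11k = 4457.679888… → ⌈·⌉ = 4458
j=13: r + 12k = 4836.124333… → ⌈·⌉ = 4837
j=14: r + 13k = 5214.568777… → ⌈·⌉ = 5215
j=15: r + 14k = 5593.013222… → ⌈·⌉ = 5594
j=16: r + 15k = 5971.457666… → ⌈·⌉ = 5972
j=17: r + 16k = 6349.902111… → ⌈·⌉ = 6350
j=18: r + 17k = 6728.346555… → ⌈·⌉ = 6729

295, 674, 1052, 1431, 1809, 2188, 2566, 2944, 3323, 3701, 4080, 4458, 4837, 5215, 5594, 5972, 6350, 6729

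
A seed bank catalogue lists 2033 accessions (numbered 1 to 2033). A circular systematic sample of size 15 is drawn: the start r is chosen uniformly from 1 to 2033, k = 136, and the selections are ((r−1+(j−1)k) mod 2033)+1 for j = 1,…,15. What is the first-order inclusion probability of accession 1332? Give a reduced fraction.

For each position j, as r ranges over 1…2033 the j-th selection hits every accession exactly once, so accession 1332 is selected for exactly 15 of the 2033 starts.
Inclusion probability = 15/2033.

15/2033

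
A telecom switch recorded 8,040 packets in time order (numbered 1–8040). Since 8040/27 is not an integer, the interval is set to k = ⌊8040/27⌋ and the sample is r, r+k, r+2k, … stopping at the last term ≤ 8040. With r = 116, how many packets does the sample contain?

k = ⌊8040/27⌋ = 297
Achieved size = ⌊(8040 − 116)/297⌋ + 1 = ⌊7924/297⌋ + 1 = 26 + 1 = 27
(last selection: 116 + 26×297 = 7838 ≤ 8040; next would be 8135 > 8040)

27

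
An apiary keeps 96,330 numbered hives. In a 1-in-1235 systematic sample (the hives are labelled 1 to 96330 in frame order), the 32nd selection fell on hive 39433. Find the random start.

k = 1235
r = 39433 − (32−1)×1235 = 39433 − 38285 = 1148

1148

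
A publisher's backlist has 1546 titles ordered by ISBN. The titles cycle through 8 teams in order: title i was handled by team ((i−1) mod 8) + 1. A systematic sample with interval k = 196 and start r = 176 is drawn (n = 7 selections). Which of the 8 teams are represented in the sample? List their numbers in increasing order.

4, 8

Consecutive selections differ by k = 196, so their team numbers differ by 196 mod 8 = 4.
gcd(196, 8) = 4, so the sample visits 8/4 = 2 distinct residues mod 8.
Start 176 is team 8; the teams hit are 4, 8.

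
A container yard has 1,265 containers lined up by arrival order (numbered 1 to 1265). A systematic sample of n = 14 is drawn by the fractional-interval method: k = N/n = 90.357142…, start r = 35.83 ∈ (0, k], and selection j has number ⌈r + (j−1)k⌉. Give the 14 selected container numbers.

j=1: r + 0k = 35.83 → ⌈·⌉ = 36
j=2: r + 1k = 126.187142… → ⌈·⌉ = 127
j=3: r + 2k = 216.544285… → ⌈·⌉ = 217
j=4: r + 3k = 306.901428… → ⌈·⌉ = 307
j=5: r + 4k = 397.258571… → ⌈·⌉ = 398
j=6: r + 5k = 487.615714… → ⌈·⌉ = 488
j=7: r + 6k = 577.972857… → ⌈·⌉ = 578
j=8: r + 7k = 668.33 → ⌈·⌉ = 669
j=9: r + 8k = 758.687142… → ⌈·⌉ = 759
j=10: r + 9k = 849.044285… → ⌈·⌉ = 850
j=11: r + 10k = 939.401428… → ⌈·⌉ = 940
j=12: r + 11k = 1029.758571… → ⌈·⌉ = 1030
j=13: r + 12k = 1120.115714… → ⌈·⌉ = 1121
j=14: r + 13k = 1210.472857… → ⌈·⌉ = 1211

36, 127, 217, 307, 398, 488, 578, 669, 759, 850, 940, 1030, 1121, 1211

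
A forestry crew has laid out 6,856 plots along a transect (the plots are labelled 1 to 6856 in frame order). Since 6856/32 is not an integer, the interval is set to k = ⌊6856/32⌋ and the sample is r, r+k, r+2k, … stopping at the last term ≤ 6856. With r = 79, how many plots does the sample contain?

k = ⌊6856/32⌋ = 214
Achieved size = ⌊(6856 − 79)/214⌋ + 1 = ⌊6777/214⌋ + 1 = 31 + 1 = 32
(last selection: 79 + 31×214 = 6713 ≤ 6856; next would be 6927 > 6856)

32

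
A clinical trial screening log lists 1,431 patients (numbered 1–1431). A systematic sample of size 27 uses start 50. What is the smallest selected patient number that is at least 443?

k = 1431/27 = 53
Steps past start: ⌈(443 − 50)/53⌉ = ⌈393/53⌉ = 8
Selected patient: 50 + 8×53 = 474

474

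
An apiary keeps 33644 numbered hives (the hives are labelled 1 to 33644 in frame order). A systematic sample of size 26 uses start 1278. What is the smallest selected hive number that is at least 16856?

k = 33644/26 = 1294
Steps past start: ⌈(16856 − 1278)/1294⌉ = ⌈15578/1294⌉ = 13
Selected hive: 1278 + 13×1294 = 18100

18100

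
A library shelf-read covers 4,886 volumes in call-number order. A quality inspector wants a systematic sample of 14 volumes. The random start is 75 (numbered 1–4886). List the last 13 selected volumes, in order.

k = N/n = 4886/14 = 349
2nd selection = 75 + 1×349 = 424
3rd: 424 + 349 = 773
4th: 773 + 349 = 1122
5th: 1122 + 349 = 1471
6th: 1471 + 349 = 1820
7th: 1820 + 349 = 2169
8th: 2169 + 349 = 2518
9th: 2518 + 349 = 2867
10th: 2867 + 349 = 3216
11th: 3216 + 349 = 3565
12th: 3565 + 349 = 3914
13th: 3914 + 349 = 4263
14th: 4263 + 349 = 4612

424, 773, 1122, 1471, 1820, 2169, 2518, 2867, 3216, 3565, 3914, 4263, 4612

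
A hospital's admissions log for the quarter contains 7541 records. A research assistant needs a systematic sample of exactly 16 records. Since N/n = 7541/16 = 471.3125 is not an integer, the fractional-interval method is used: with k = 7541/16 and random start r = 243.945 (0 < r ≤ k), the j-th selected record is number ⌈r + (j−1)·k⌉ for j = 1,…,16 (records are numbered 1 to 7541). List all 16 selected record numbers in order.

244, 716, 1187, 1658, 2130, 2601, 3072, 3544, 4015, 4486, 4958, 5429, 5900, 6372, 6843, 7314

j=1: r + 0k = 243.945 → ⌈·⌉ = 244
j=2: r + 1k = 715.2575 → ⌈·⌉ = 716
j=3: r + 2k = 1186.57 → ⌈·⌉ = 1187
j=4: r + 3k = 1657.8825 → ⌈·⌉ = 1658
j=5: r + 4k = 2129.195 → ⌈·⌉ = 2130
j=6: r + 5k = 2600.5075 → ⌈·⌉ = 2601
j=7: r + 6k = 3071.82 → ⌈·⌉ = 3072
j=8: r + 7k = 3543.1325 → ⌈·⌉ = 3544
j=9: r + 8k = 4014.445 → ⌈·⌉ = 4015
j=10: r + 9k = 4485.7575 → ⌈·⌉ = 4486
j=11: r + 10k = 4957.07 → ⌈·⌉ = 4958
j=12: r + 11k = 5428.3825 → ⌈·⌉ = 5429
j=13: r + 12k = 5899.695 → ⌈·⌉ = 5900
j=14: r + 13k = 6371.0075 → ⌈·⌉ = 6372
j=15: r + 14k = 6842.32 → ⌈·⌉ = 6843
j=16: r + 15k = 7313.6325 → ⌈·⌉ = 7314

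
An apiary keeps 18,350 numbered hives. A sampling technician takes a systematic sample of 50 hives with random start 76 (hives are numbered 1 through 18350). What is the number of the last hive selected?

k = 18350/50 = 367
50th selection = r + (50−1)·k = 76 + 49×367 = 76 + 17983 = 18059

18059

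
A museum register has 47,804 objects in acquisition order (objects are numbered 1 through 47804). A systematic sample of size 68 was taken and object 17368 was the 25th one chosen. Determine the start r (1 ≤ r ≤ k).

496

k = 47804/68 = 703
r = 17368 − (25−1)×703 = 17368 − 16872 = 496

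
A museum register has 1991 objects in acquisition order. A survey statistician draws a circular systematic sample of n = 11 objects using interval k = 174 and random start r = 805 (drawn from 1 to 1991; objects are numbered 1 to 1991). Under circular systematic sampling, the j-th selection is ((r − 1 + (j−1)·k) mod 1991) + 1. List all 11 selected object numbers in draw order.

Selection 1: 805
Selection 2: 805 + 174 = 979
Selection 3: 979 + 174 = 1153
Selection 4: 1153 + 174 = 1327
Selection 5: 1327 + 174 = 1501
Selection 6: 1501 + 174 = 1675
Selection 7: 1675 + 174 = 1849
Selection 8: 1849 + 174 = 2023 → 2023 − 1991 = 32
Selection 9: 32 + 174 = 206
Selection 10: 206 + 174 = 380
Selection 11: 380 + 174 = 554

805, 979, 1153, 1327, 1501, 1675, 1849, 32, 206, 380, 554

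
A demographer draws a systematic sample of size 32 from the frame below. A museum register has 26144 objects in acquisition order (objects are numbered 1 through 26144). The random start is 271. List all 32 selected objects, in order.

271, 1088, 1905, 2722, 3539, 4356, 5173, 5990, 6807, 7624, 8441, 9258, 10075, 10892, 11709, 12526, 13343, 14160, 14977, 15794, 16611, 17428, 18245, 19062, 19879, 20696, 21513, 22330, 23147, 23964, 24781, 25598

k = N/n = 26144/32 = 817
object 1: 271
object 2: 271 + 817 = 1088
object 3: 1088 + 817 = 1905
object 4: 1905 + 817 = 2722
object 5: 2722 + 817 = 3539
object 6: 3539 + 817 = 4356
object 7: 4356 + 817 = 5173
object 8: 5173 + 817 = 5990
object 9: 5990 + 817 = 6807
object 10: 6807 + 817 = 7624
object 11: 7624 + 817 = 8441
object 12: 8441 + 817 = 9258
object 13: 9258 + 817 = 10075
object 14: 10075 + 817 = 10892
object 15: 10892 + 817 = 11709
object 16: 11709 + 817 = 12526
object 17: 12526 + 817 = 13343
object 18: 13343 + 817 = 14160
object 19: 14160 + 817 = 14977
object 20: 14977 + 817 = 15794
object 21: 15794 + 817 = 16611
object 22: 16611 + 817 = 17428
object 23: 17428 + 817 = 18245
object 24: 18245 + 817 = 19062
object 25: 19062 + 817 = 19879
object 26: 19879 + 817 = 20696
object 27: 20696 + 817 = 21513
object 28: 21513 + 817 = 22330
object 29: 22330 + 817 = 23147
object 30: 23147 + 817 = 23964
object 31: 23964 + 817 = 24781
object 32: 24781 + 817 = 25598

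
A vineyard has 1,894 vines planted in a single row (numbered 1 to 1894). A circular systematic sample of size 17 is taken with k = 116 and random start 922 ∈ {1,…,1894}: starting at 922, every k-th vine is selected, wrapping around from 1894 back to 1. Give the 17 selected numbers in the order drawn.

922, 1038, 1154, 1270, 1386, 1502, 1618, 1734, 1850, 72, 188, 304, 420, 536, 652, 768, 884

Selection 1: 922
Selection 2: 922 + 116 = 1038
Selection 3: 1038 + 116 = 1154
Selection 4: 1154 + 116 = 1270
Selection 5: 1270 + 116 = 1386
Selection 6: 1386 + 116 = 1502
Selection 7: 1502 + 116 = 1618
Selection 8: 1618 + 116 = 1734
Selection 9: 1734 + 116 = 1850
Selection 10: 1850 + 116 = 1966 → 1966 − 1894 = 72
Selection 11: 72 + 116 = 188
Selection 12: 188 + 116 = 304
Selection 13: 304 + 116 = 420
Selection 14: 420 + 116 = 536
Selection 15: 536 + 116 = 652
Selection 16: 652 + 116 = 768
Selection 17: 768 + 116 = 884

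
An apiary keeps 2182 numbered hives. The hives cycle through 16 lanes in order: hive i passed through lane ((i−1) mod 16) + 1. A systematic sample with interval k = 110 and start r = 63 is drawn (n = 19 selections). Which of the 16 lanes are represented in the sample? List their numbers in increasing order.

Consecutive selections differ by k = 110, so their lane numbers differ by 110 mod 16 = 14.
gcd(110, 16) = 2, so the sample visits 16/2 = 8 distinct residues mod 16.
Start 63 is lane 15; the lanes hit are 1, 3, 5, 7, 9, 11, 13, 15.

1, 3, 5, 7, 9, 11, 13, 15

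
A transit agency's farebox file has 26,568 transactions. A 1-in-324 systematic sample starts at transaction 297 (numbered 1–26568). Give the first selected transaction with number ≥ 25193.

25245

k = 324
Steps past start: ⌈(25193 − 297)/324⌉ = ⌈24896/324⌉ = 77
Selected transaction: 297 + 77×324 = 25245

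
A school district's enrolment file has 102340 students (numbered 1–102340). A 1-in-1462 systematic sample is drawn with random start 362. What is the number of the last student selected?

101240

k = 1462
70th selection = r + (70−1)·k = 362 + 69×1462 = 362 + 100878 = 101240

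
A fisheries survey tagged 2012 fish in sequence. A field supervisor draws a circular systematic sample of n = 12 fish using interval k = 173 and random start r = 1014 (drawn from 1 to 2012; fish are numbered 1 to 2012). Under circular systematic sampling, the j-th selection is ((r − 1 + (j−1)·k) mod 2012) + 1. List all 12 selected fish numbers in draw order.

Selection 1: 1014
Selection 2: 1014 + 173 = 1187
Selection 3: 1187 + 173 = 1360
Selection 4: 1360 + 173 = 1533
Selection 5: 1533 + 173 = 1706
Selection 6: 1706 + 173 = 1879
Selection 7: 1879 + 173 = 2052 → 2052 − 2012 = 40
Selection 8: 40 + 173 = 213
Selection 9: 213 + 173 = 386
Selection 10: 386 + 173 = 559
Selection 11: 559 + 173 = 732
Selection 12: 732 + 173 = 905

1014, 1187, 1360, 1533, 1706, 1879, 40, 213, 386, 559, 732, 905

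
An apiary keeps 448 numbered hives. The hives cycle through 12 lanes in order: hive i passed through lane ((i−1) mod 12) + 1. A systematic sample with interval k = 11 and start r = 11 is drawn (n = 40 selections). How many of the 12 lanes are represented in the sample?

12

Consecutive selections differ by k = 11, so their lane numbers differ by 11 mod 12 = 11.
gcd(11, 12) = 1, so the sample visits 12/1 = 12 distinct residues mod 12.
Start 11 is lane 11; the lanes hit are 1, 2, 3, 4, 5, 6, 7, 8, 9, 10, 11, 12.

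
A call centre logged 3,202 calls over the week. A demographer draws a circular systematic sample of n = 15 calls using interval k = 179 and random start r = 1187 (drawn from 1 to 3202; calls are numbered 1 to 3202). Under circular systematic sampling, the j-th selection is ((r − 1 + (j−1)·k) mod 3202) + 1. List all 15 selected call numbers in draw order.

1187, 1366, 1545, 1724, 1903, 2082, 2261, 2440, 2619, 2798, 2977, 3156, 133, 312, 491

Selection 1: 1187
Selection 2: 1187 + 179 = 1366
Selection 3: 1366 + 179 = 1545
Selection 4: 1545 + 179 = 1724
Selection 5: 1724 + 179 = 1903
Selection 6: 1903 + 179 = 2082
Selection 7: 2082 + 179 = 2261
Selection 8: 2261 + 179 = 2440
Selection 9: 2440 + 179 = 2619
Selection 10: 2619 + 179 = 2798
Selection 11: 2798 + 179 = 2977
Selection 12: 2977 + 179 = 3156
Selection 13: 3156 + 179 = 3335 → 3335 − 3202 = 133
Selection 14: 133 + 179 = 312
Selection 15: 312 + 179 = 491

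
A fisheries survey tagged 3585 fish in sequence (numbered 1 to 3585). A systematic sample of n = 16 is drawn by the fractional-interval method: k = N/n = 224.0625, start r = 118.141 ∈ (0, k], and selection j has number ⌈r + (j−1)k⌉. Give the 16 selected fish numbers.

j=1: r + 0k = 118.141 → ⌈·⌉ = 119
j=2: r + 1k = 342.2035 → ⌈·⌉ = 343
j=3: r + 2k = 566.266 → ⌈·⌉ = 567
j=4: r + 3k = 790.3285 → ⌈·⌉ = 791
j=5: r + 4k = 1014.391 → ⌈·⌉ = 1015
j=6: r + 5k = 1238.4535 → ⌈·⌉ = 1239
j=7: r + 6k = 1462.516 → ⌈·⌉ = 1463
j=8: r + 7k = 1686.5785 → ⌈·⌉ = 1687
j=9: r + 8k = 1910.641 → ⌈·⌉ = 1911
j=10: r + 9k = 2134.7035 → ⌈·⌉ = 2135
j=11: r + 10k = 2358.766 → ⌈·⌉ = 2359
j=12: r + 11k = 2582.8285 → ⌈·⌉ = 2583
j=13: r + 12k = 2806.891 → ⌈·⌉ = 2807
j=14: r + 13k = 3030.9535 → ⌈·⌉ = 3031
j=15: r + 14k = 3255.016 → ⌈·⌉ = 3256
j=16: r + 15k = 3479.0785 → ⌈·⌉ = 3480

119, 343, 567, 791, 1015, 1239, 1463, 1687, 1911, 2135, 2359, 2583, 2807, 3031, 3256, 3480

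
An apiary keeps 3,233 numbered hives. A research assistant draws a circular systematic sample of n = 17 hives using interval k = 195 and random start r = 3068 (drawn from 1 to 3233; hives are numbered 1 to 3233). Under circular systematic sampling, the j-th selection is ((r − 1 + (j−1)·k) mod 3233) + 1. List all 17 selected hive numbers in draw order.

3068, 30, 225, 420, 615, 810, 1005, 1200, 1395, 1590, 1785, 1980, 2175, 2370, 2565, 2760, 2955

Selection 1: 3068
Selection 2: 3068 + 195 = 3263 → 3263 − 3233 = 30
Selection 3: 30 + 195 = 225
Selection 4: 225 + 195 = 420
Selection 5: 420 + 195 = 615
Selection 6: 615 + 195 = 810
Selection 7: 810 + 195 = 1005
Selection 8: 1005 + 195 = 1200
Selection 9: 1200 + 195 = 1395
Selection 10: 1395 + 195 = 1590
Selection 11: 1590 + 195 = 1785
Selection 12: 1785 + 195 = 1980
Selection 13: 1980 + 195 = 2175
Selection 14: 2175 + 195 = 2370
Selection 15: 2370 + 195 = 2565
Selection 16: 2565 + 195 = 2760
Selection 17: 2760 + 195 = 2955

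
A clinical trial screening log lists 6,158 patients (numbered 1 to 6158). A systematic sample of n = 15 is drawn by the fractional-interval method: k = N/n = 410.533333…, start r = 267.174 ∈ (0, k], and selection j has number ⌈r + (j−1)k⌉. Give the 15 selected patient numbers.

268, 678, 1089, 1499, 1910, 2320, 2731, 3141, 3552, 3962, 4373, 4784, 5194, 5605, 6015

j=1: r + 0k = 267.174 → ⌈·⌉ = 268
j=2: r + 1k = 677.707333… → ⌈·⌉ = 678
j=3: r + 2k = 1088.240666… → ⌈·⌉ = 1089
j=4: r + 3k = 1498.774 → ⌈·⌉ = 1499
j=5: r + 4k = 1909.307333… → ⌈·⌉ = 1910
j=6: r + 5k = 2319.840666… → ⌈·⌉ = 2320
j=7: r + 6k = 2730.374 → ⌈·⌉ = 2731
j=8: r + 7k = 3140.907333… → ⌈·⌉ = 3141
j=9: r + 8k = 3551.440666… → ⌈·⌉ = 3552
j=10: r + 9k = 3961.974 → ⌈·⌉ = 3962
j=11: r + 10k = 4372.507333… → ⌈·⌉ = 4373
j=12: r + 11k = 4783.040666… → ⌈·⌉ = 4784
j=13: r + 12k = 5193.574 → ⌈·⌉ = 5194
j=14: r + 13k = 5604.107333… → ⌈·⌉ = 5605
j=15: r + 14k = 6014.640666… → ⌈·⌉ = 6015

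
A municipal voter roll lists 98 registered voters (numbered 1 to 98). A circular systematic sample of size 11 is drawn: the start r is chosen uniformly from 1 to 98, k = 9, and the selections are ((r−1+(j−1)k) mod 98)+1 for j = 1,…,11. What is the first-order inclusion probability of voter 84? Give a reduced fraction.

11/98

For each position j, as r ranges over 1…98 the j-th selection hits every voter exactly once, so voter 84 is selected for exactly 11 of the 98 starts.
Inclusion probability = 11/98.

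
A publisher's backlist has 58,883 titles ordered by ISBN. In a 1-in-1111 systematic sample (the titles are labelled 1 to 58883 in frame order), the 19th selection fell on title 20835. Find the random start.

k = 1111
r = 20835 − (19−1)×1111 = 20835 − 19998 = 837

837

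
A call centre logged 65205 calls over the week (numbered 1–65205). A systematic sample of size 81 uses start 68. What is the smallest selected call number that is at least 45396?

k = 65205/81 = 805
Steps past start: ⌈(45396 − 68)/805⌉ = ⌈45328/805⌉ = 57
Selected call: 68 + 57×805 = 45953

45953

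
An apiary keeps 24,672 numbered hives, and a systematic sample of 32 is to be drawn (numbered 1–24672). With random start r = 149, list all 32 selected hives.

149, 920, 1691, 2462, 3233, 4004, 4775, 5546, 6317, 7088, 7859, 8630, 9401, 10172, 10943, 11714, 12485, 13256, 14027, 14798, 15569, 16340, 17111, 17882, 18653, 19424, 20195, 20966, 21737, 22508, 23279, 24050

k = N/n = 24672/32 = 771
hive 1: 149
hive 2: 149 + 771 = 920
hive 3: 920 + 771 = 1691
hive 4: 1691 + 771 = 2462
hive 5: 2462 + 771 = 3233
hive 6: 3233 + 771 = 4004
hive 7: 4004 + 771 = 4775
hive 8: 4775 + 771 = 5546
hive 9: 5546 + 771 = 6317
hive 10: 6317 + 771 = 7088
hive 11: 7088 + 771 = 7859
hive 12: 7859 + 771 = 8630
hive 13: 8630 + 771 = 9401
hive 14: 9401 + 771 = 10172
hive 15: 10172 + 771 = 10943
hive 16: 10943 + 771 = 11714
hive 17: 11714 + 771 = 12485
hive 18: 12485 + 771 = 13256
hive 19: 13256 + 771 = 14027
hive 20: 14027 + 771 = 14798
hive 21: 14798 + 771 = 15569
hive 22: 15569 + 771 = 16340
hive 23: 16340 + 771 = 17111
hive 24: 17111 + 771 = 17882
hive 25: 17882 + 771 = 18653
hive 26: 18653 + 771 = 19424
hive 27: 19424 + 771 = 20195
hive 28: 20195 + 771 = 20966
hive 29: 20966 + 771 = 21737
hive 30: 21737 + 771 = 22508
hive 31: 22508 + 771 = 23279
hive 32: 23279 + 771 = 24050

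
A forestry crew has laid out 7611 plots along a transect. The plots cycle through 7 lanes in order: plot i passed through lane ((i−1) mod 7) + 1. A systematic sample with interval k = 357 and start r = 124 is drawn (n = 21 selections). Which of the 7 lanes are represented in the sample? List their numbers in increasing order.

5

Consecutive selections differ by k = 357, so their lane numbers differ by 357 mod 7 = 0.
gcd(357, 7) = 7, so the sample visits 7/7 = 1 distinct residues mod 7.
Start 124 is lane 5; the lanes hit are 5.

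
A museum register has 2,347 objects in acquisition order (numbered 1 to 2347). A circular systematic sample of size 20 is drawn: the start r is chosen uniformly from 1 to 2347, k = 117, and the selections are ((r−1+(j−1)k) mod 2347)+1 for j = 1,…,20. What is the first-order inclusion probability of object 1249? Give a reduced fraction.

20/2347

For each position j, as r ranges over 1…2347 the j-th selection hits every object exactly once, so object 1249 is selected for exactly 20 of the 2347 starts.
Inclusion probability = 20/2347.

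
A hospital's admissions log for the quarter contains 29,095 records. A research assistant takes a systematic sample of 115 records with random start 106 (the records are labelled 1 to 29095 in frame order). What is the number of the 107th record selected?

k = 29095/115 = 253
107th selection = r + (107−1)·k = 106 + 106×253 = 106 + 26818 = 26924

26924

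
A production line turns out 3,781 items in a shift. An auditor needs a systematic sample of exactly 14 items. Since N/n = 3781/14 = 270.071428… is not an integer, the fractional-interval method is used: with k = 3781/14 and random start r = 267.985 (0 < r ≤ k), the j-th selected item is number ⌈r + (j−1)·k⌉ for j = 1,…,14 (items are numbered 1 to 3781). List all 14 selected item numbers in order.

268, 539, 809, 1079, 1349, 1619, 1889, 2159, 2429, 2699, 2969, 3239, 3509, 3779

j=1: r + 0k = 267.985 → ⌈·⌉ = 268
j=2: r + 1k = 538.056428… → ⌈·⌉ = 539
j=3: r + 2k = 808.127857… → ⌈·⌉ = 809
j=4: r + 3k = 1078.199285… → ⌈·⌉ = 1079
j=5: r + 4k = 1348.270714… → ⌈·⌉ = 1349
j=6: r + 5k = 1618.342142… → ⌈·⌉ = 1619
j=7: r + 6k = 1888.413571… → ⌈·⌉ = 1889
j=8: r + 7k = 2158.485 → ⌈·⌉ = 2159
j=9: r + 8k = 2428.556428… → ⌈·⌉ = 2429
j=10: r + 9k = 2698.627857… → ⌈·⌉ = 2699
j=11: r + 10k = 2968.699285… → ⌈·⌉ = 2969
j=12: r + 11k = 3238.770714… → ⌈·⌉ = 3239
j=13: r + 12k = 3508.842142… → ⌈·⌉ = 3509
j=14: r + 13k = 3778.913571… → ⌈·⌉ = 3779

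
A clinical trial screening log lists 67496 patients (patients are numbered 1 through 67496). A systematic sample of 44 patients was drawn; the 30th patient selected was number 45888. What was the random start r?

k = 67496/44 = 1534
r = 45888 − (30−1)×1534 = 45888 − 44486 = 1402

1402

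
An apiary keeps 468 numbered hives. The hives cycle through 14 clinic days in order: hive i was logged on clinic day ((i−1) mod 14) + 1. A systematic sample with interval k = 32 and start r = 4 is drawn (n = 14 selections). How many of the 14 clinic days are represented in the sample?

7

Consecutive selections differ by k = 32, so their clinic day numbers differ by 32 mod 14 = 4.
gcd(32, 14) = 2, so the sample visits 14/2 = 7 distinct residues mod 14.
Start 4 is clinic day 4; the clinic days hit are 2, 4, 6, 8, 10, 12, 14.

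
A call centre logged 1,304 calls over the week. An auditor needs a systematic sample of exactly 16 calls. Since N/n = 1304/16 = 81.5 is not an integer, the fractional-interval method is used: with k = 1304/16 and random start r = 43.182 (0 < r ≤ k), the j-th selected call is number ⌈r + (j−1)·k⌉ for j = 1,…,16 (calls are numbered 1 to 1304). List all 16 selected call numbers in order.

j=1: r + 0k = 43.182 → ⌈·⌉ = 44
j=2: r + 1k = 124.682 → ⌈·⌉ = 125
j=3: r + 2k = 206.182 → ⌈·⌉ = 207
j=4: r + 3k = 287.682 → ⌈·⌉ = 288
j=5: r + 4k = 369.182 → ⌈·⌉ = 370
j=6: r + 5k = 450.682 → ⌈·⌉ = 451
j=7: r + 6k = 532.182 → ⌈·⌉ = 533
j=8: r + 7k = 613.682 → ⌈·⌉ = 614
j=9: r + 8k = 695.182 → ⌈·⌉ = 696
j=10: r + 9k = 776.682 → ⌈·⌉ = 777
j=11: r + 10k = 858.182 → ⌈·⌉ = 859
j=12: r + 11k = 939.682 → ⌈·⌉ = 940
j=13: r + 12k = 1021.182 → ⌈·⌉ = 1022
j=14: r + 13k = 1102.682 → ⌈·⌉ = 1103
j=15: r + 14k = 1184.182 → ⌈·⌉ = 1185
j=16: r + 15k = 1265.682 → ⌈·⌉ = 1266

44, 125, 207, 288, 370, 451, 533, 614, 696, 777, 859, 940, 1022, 1103, 1185, 1266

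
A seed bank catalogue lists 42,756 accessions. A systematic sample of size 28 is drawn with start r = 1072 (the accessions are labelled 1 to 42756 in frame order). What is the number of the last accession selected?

42301

k = 42756/28 = 1527
28th selection = r + (28−1)·k = 1072 + 27×1527 = 1072 + 41229 = 42301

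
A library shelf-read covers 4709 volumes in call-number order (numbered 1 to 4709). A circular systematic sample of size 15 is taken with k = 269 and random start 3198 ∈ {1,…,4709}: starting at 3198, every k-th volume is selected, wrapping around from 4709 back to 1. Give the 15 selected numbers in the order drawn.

Selection 1: 3198
Selection 2: 3198 + 269 = 3467
Selection 3: 3467 + 269 = 3736
Selection 4: 3736 + 269 = 4005
Selection 5: 4005 + 269 = 4274
Selection 6: 4274 + 269 = 4543
Selection 7: 4543 + 269 = 4812 → 4812 − 4709 = 103
Selection 8: 103 + 269 = 372
Selection 9: 372 + 269 = 641
Selection 10: 641 + 269 = 910
Selection 11: 910 + 269 = 1179
Selection 12: 1179 + 269 = 1448
Selection 13: 1448 + 269 = 1717
Selection 14: 1717 + 269 = 1986
Selection 15: 1986 + 269 = 2255

3198, 3467, 3736, 4005, 4274, 4543, 103, 372, 641, 910, 1179, 1448, 1717, 1986, 2255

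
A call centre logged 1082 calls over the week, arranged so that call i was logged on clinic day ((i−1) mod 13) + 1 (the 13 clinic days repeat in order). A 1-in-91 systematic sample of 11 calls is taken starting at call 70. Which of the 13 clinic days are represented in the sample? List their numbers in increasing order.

5

Consecutive selections differ by k = 91, so their clinic day numbers differ by 91 mod 13 = 0.
gcd(91, 13) = 13, so the sample visits 13/13 = 1 distinct residues mod 13.
Start 70 is clinic day 5; the clinic days hit are 5.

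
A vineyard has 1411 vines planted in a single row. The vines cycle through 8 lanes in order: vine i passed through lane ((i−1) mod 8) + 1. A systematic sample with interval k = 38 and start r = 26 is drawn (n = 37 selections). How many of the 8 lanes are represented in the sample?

Consecutive selections differ by k = 38, so their lane numbers differ by 38 mod 8 = 6.
gcd(38, 8) = 2, so the sample visits 8/2 = 4 distinct residues mod 8.
Start 26 is lane 2; the lanes hit are 2, 4, 6, 8.

4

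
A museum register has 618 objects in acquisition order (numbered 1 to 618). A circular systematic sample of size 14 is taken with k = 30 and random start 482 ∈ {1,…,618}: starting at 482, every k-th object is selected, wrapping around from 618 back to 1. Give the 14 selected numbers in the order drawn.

482, 512, 542, 572, 602, 14, 44, 74, 104, 134, 164, 194, 224, 254

Selection 1: 482
Selection 2: 482 + 30 = 512
Selection 3: 512 + 30 = 542
Selection 4: 542 + 30 = 572
Selection 5: 572 + 30 = 602
Selection 6: 602 + 30 = 632 → 632 − 618 = 14
Selection 7: 14 + 30 = 44
Selection 8: 44 + 30 = 74
Selection 9: 74 + 30 = 104
Selection 10: 104 + 30 = 134
Selection 11: 134 + 30 = 164
Selection 12: 164 + 30 = 194
Selection 13: 194 + 30 = 224
Selection 14: 224 + 30 = 254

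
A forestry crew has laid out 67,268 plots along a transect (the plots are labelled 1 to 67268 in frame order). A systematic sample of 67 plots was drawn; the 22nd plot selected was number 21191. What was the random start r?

k = 67268/67 = 1004
r = 21191 − (22−1)×1004 = 21191 − 21084 = 107

107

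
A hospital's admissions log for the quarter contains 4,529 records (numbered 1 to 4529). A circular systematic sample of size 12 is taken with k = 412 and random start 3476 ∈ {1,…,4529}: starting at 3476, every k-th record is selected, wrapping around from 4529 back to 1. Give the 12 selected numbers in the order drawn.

Selection 1: 3476
Selection 2: 3476 + 412 = 3888
Selection 3: 3888 + 412 = 4300
Selection 4: 4300 + 412 = 4712 → 4712 − 4529 = 183
Selection 5: 183 + 412 = 595
Selection 6: 595 + 412 = 1007
Selection 7: 1007 + 412 = 1419
Selection 8: 1419 + 412 = 1831
Selection 9: 1831 + 412 = 2243
Selection 10: 2243 + 412 = 2655
Selection 11: 2655 + 412 = 3067
Selection 12: 3067 + 412 = 3479

3476, 3888, 4300, 183, 595, 1007, 1419, 1831, 2243, 2655, 3067, 3479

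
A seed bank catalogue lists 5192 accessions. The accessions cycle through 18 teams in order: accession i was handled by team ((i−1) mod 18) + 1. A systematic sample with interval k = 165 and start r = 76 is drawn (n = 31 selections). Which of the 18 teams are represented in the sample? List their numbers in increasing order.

1, 4, 7, 10, 13, 16

Consecutive selections differ by k = 165, so their team numbers differ by 165 mod 18 = 3.
gcd(165, 18) = 3, so the sample visits 18/3 = 6 distinct residues mod 18.
Start 76 is team 4; the teams hit are 1, 4, 7, 10, 13, 16.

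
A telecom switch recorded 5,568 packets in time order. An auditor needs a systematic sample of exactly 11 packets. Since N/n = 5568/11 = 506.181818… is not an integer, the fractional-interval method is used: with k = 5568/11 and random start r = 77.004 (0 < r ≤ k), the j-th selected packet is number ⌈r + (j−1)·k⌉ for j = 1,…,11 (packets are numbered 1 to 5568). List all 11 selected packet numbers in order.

78, 584, 1090, 1596, 2102, 2608, 3115, 3621, 4127, 4633, 5139

j=1: r + 0k = 77.004 → ⌈·⌉ = 78
j=2: r + 1k = 583.185818… → ⌈·⌉ = 584
j=3: r + 2k = 1089.367636… → ⌈·⌉ = 1090
j=4: r + 3k = 1595.549454… → ⌈·⌉ = 1596
j=5: r + 4k = 2101.731272… → ⌈·⌉ = 2102
j=6: r + 5k = 2607.913090… → ⌈·⌉ = 2608
j=7: r + 6k = 3114.094909… → ⌈·⌉ = 3115
j=8: r + 7k = 3620.276727… → ⌈·⌉ = 3621
j=9: r + 8k = 4126.458545… → ⌈·⌉ = 4127
j=10: r + 9k = 4632.640363… → ⌈·⌉ = 4633
j=11: r + 10k = 5138.822181… → ⌈·⌉ = 5139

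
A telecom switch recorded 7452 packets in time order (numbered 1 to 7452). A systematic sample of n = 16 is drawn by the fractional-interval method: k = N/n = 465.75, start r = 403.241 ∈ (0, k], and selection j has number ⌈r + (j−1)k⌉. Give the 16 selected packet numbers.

j=1: r + 0k = 403.241 → ⌈·⌉ = 404
j=2: r + 1k = 868.991 → ⌈·⌉ = 869
j=3: r + 2k = 1334.741 → ⌈·⌉ = 1335
j=4: r + 3k = 1800.491 → ⌈·⌉ = 1801
j=5: r + 4k = 2266.241 → ⌈·⌉ = 2267
j=6: r + 5k = 2731.991 → ⌈·⌉ = 2732
j=7: r + 6k = 3197.741 → ⌈·⌉ = 3198
j=8: r + 7k = 3663.491 → ⌈·⌉ = 3664
j=9: r + 8k = 4129.241 → ⌈·⌉ = 4130
j=10: r + 9k = 4594.991 → ⌈·⌉ = 4595
j=11: r + 10k = 5060.741 → ⌈·⌉ = 5061
j=12: r + 11k = 5526.491 → ⌈·⌉ = 5527
j=13: r + 12k = 5992.241 → ⌈·⌉ = 5993
j=14: r + 13k = 6457.991 → ⌈·⌉ = 6458
j=15: r + 14k = 6923.741 → ⌈·⌉ = 6924
j=16: r + 15k = 7389.491 → ⌈·⌉ = 7390

404, 869, 1335, 1801, 2267, 2732, 3198, 3664, 4130, 4595, 5061, 5527, 5993, 6458, 6924, 7390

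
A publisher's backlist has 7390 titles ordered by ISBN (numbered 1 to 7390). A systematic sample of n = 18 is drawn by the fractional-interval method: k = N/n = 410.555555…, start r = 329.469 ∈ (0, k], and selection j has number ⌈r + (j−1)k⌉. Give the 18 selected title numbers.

330, 741, 1151, 1562, 1972, 2383, 2793, 3204, 3614, 4025, 4436, 4846, 5257, 5667, 6078, 6488, 6899, 7309

j=1: r + 0k = 329.469 → ⌈·⌉ = 330
j=2: r + 1k = 740.024555… → ⌈·⌉ = 741
j=3: r + 2k = 1150.580111… → ⌈·⌉ = 1151
j=4: r + 3k = 1561.135666… → ⌈·⌉ = 1562
j=5: r + 4k = 1971.691222… → ⌈·⌉ = 1972
j=6: r + 5k = 2382.246777… → ⌈·⌉ = 2383
j=7: r + 6k = 2792.802333… → ⌈·⌉ = 2793
j=8: r + 7k = 3203.357888… → ⌈·⌉ = 3204
j=9: r + 8k = 3613.913444… → ⌈·⌉ = 3614
j=10: r + 9k = 4024.469 → ⌈·⌉ = 4025
j=11: r + 10k = 4435.024555… → ⌈·⌉ = 4436
j=12: r + 11k = 4845.580111… → ⌈·⌉ = 4846
j=13: r + 12k = 5256.135666… → ⌈·⌉ = 5257
j=14: r + 13k = 5666.691222… → ⌈·⌉ = 5667
j=15: r + 14k = 6077.246777… → ⌈·⌉ = 6078
j=16: r + 15k = 6487.802333… → ⌈·⌉ = 6488
j=17: r + 16k = 6898.357888… → ⌈·⌉ = 6899
j=18: r + 17k = 7308.913444… → ⌈·⌉ = 7309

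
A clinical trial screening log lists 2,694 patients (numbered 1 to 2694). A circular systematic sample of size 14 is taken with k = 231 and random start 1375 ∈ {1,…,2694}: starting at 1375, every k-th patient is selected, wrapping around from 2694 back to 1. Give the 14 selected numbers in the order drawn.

Selection 1: 1375
Selection 2: 1375 + 231 = 1606
Selection 3: 1606 + 231 = 1837
Selection 4: 1837 + 231 = 2068
Selection 5: 2068 + 231 = 2299
Selection 6: 2299 + 231 = 2530
Selection 7: 2530 + 231 = 2761 → 2761 − 2694 = 67
Selection 8: 67 + 231 = 298
Selection 9: 298 + 231 = 529
Selection 10: 529 + 231 = 760
Selection 11: 760 + 231 = 991
Selection 12: 991 + 231 = 1222
Selection 13: 1222 + 231 = 1453
Selection 14: 1453 + 231 = 1684

1375, 1606, 1837, 2068, 2299, 2530, 67, 298, 529, 760, 991, 1222, 1453, 1684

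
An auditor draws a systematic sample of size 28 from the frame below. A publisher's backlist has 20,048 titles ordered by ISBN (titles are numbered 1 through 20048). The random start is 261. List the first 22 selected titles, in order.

261, 977, 1693, 2409, 3125, 3841, 4557, 5273, 5989, 6705, 7421, 8137, 8853, 9569, 10285, 11001, 11717, 12433, 13149, 13865, 14581, 15297

k = N/n = 20048/28 = 716
title 1: 261
title 2: 261 + 716 = 977
title 3: 977 + 716 = 1693
title 4: 1693 + 716 = 2409
title 5: 2409 + 716 = 3125
title 6: 3125 + 716 = 3841
title 7: 3841 + 716 = 4557
title 8: 4557 + 716 = 5273
title 9: 5273 + 716 = 5989
title 10: 5989 + 716 = 6705
title 11: 6705 + 716 = 7421
title 12: 7421 + 716 = 8137
title 13: 8137 + 716 = 8853
title 14: 8853 + 716 = 9569
title 15: 9569 + 716 = 10285
title 16: 10285 + 716 = 11001
title 17: 11001 + 716 = 11717
title 18: 11717 + 716 = 12433
title 19: 12433 + 716 = 13149
title 20: 13149 + 716 = 13865
title 21: 13865 + 716 = 14581
title 22: 14581 + 716 = 15297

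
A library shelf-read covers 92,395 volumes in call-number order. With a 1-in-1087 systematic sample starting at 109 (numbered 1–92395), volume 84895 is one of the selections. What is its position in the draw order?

k = 1087
position = (84895 − 109)/1087 + 1 = 84786/1087 + 1 = 78 + 1 = 79

79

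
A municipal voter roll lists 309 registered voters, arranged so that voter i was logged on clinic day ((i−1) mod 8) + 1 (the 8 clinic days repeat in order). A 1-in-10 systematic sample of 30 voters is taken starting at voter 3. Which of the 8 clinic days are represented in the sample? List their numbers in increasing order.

1, 3, 5, 7

Consecutive selections differ by k = 10, so their clinic day numbers differ by 10 mod 8 = 2.
gcd(10, 8) = 2, so the sample visits 8/2 = 4 distinct residues mod 8.
Start 3 is clinic day 3; the clinic days hit are 1, 3, 5, 7.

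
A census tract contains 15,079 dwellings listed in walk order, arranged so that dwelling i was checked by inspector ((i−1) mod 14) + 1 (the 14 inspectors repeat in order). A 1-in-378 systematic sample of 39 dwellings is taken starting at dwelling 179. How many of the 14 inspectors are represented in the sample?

Consecutive selections differ by k = 378, so their inspector numbers differ by 378 mod 14 = 0.
gcd(378, 14) = 14, so the sample visits 14/14 = 1 distinct residues mod 14.
Start 179 is inspector 11; the inspectors hit are 11.

1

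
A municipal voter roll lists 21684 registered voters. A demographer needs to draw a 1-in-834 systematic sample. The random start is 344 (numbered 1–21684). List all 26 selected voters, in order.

voter 1: 344
voter 2: 344 + 834 = 1178
voter 3: 1178 + 834 = 2012
voter 4: 2012 + 834 = 2846
voter 5: 2846 + 834 = 3680
voter 6: 3680 + 834 = 4514
voter 7: 4514 + 834 = 5348
voter 8: 5348 + 834 = 6182
voter 9: 6182 + 834 = 7016
voter 10: 7016 + 834 = 7850
voter 11: 7850 + 834 = 8684
voter 12: 8684 + 834 = 9518
voter 13: 9518 + 834 = 10352
voter 14: 10352 + 834 = 11186
voter 15: 11186 + 834 = 12020
voter 16: 12020 + 834 = 12854
voter 17: 12854 + 834 = 13688
voter 18: 13688 + 834 = 14522
voter 19: 14522 + 834 = 15356
voter 20: 15356 + 834 = 16190
voter 21: 16190 + 834 = 17024
voter 22: 17024 + 834 = 17858
voter 23: 17858 + 834 = 18692
voter 24: 18692 + 834 = 19526
voter 25: 19526 + 834 = 20360
voter 26: 20360 + 834 = 21194

344, 1178, 2012, 2846, 3680, 4514, 5348, 6182, 7016, 7850, 8684, 9518, 10352, 11186, 12020, 12854, 13688, 14522, 15356, 16190, 17024, 17858, 18692, 19526, 20360, 21194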